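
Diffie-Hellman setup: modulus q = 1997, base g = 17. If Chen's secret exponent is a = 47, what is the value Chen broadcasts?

772

Public value = 17^47 mod 1997.
17^1 ≡ 17 (mod 1997)
17^2 = (17^1)^2 ≡ 17^2 = 289 ≡ 289 (mod 1997)
17^4 = (17^2)^2 ≡ 289^2 = 83521 ≡ 1644 (mod 1997)
17^8 = (17^4)^2 ≡ 1644^2 = 2702736 ≡ 795 (mod 1997)
17^16 = (17^8)^2 ≡ 795^2 = 632025 ≡ 973 (mod 1997)
17^32 = (17^16)^2 ≡ 973^2 = 946729 ≡ 151 (mod 1997)
17^47 = 17^32 · 17^8 · 17^4 · 17^2 · 17^1 ≡ 151 · 795 · 1644 · 289 · 17 ≡ 772 (mod 1997).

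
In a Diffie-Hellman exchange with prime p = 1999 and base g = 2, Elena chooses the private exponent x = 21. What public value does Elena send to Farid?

Public value = 2^21 mod 1999.
2^1 ≡ 2 (mod 1999)
2^2 = (2^1)^2 ≡ 2^2 = 4 ≡ 4 (mod 1999)
2^4 = (2^2)^2 ≡ 4^2 = 16 ≡ 16 (mod 1999)
2^8 = (2^4)^2 ≡ 16^2 = 256 ≡ 256 (mod 1999)
2^16 = (2^8)^2 ≡ 256^2 = 65536 ≡ 1568 (mod 1999)
2^21 = 2^16 · 2^4 · 2^1 ≡ 1568 · 16 · 2 ≡ 201 (mod 1999).

201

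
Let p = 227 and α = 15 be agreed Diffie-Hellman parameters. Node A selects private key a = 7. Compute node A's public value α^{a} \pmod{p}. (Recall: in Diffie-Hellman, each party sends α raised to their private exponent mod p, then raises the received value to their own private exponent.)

Public value = 15^{7} \pmod{227}.
15^1 ≡ 15 (mod 227)
15^2 = (15^1)^2 ≡ 15^2 = 225 ≡ 225 (mod 227)
15^4 = (15^2)^2 ≡ 225^2 = 50625 ≡ 4 (mod 227)
15^7 = 15^4 · 15^2 · 15^1 ≡ 4 · 225 · 15 ≡ 107 (mod 227).

107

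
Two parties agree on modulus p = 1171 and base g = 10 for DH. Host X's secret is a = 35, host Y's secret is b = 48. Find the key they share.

824

Host X sends A = g^a mod p = 10^35 mod 1171.
10^1 ≡ 10 (mod 1171)
10^2 = (10^1)^2 ≡ 10^2 = 100 ≡ 100 (mod 1171)
10^4 = (10^2)^2 ≡ 100^2 = 10000 ≡ 632 (mod 1171)
10^8 = (10^4)^2 ≡ 632^2 = 399424 ≡ 113 (mod 1171)
10^16 = (10^8)^2 ≡ 113^2 = 12769 ≡ 1059 (mod 1171)
10^32 = (10^16)^2 ≡ 1059^2 = 1121481 ≡ 834 (mod 1171)
10^35 = 10^32 · 10^2 · 10^1 ≡ 834 · 100 · 10 ≡ 248 (mod 1171).
So A = 248. Host Y then computes K = A^b mod p = 248^48 mod 1171.
248^1 ≡ 248 (mod 1171)
248^2 = (248^1)^2 ≡ 248^2 = 61504 ≡ 612 (mod 1171)
248^4 = (248^2)^2 ≡ 612^2 = 374544 ≡ 995 (mod 1171)
248^8 = (248^4)^2 ≡ 995^2 = 990025 ≡ 530 (mod 1171)
248^16 = (248^8)^2 ≡ 530^2 = 280900 ≡ 1031 (mod 1171)
248^32 = (248^16)^2 ≡ 1031^2 = 1062961 ≡ 864 (mod 1171)
248^48 = 248^32 · 248^16 ≡ 864 · 1031 ≡ 824 (mod 1171).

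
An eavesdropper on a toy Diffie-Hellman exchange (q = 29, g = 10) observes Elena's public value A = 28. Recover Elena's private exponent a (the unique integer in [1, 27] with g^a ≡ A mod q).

Try successive powers of 10 modulo 29:
10^1 ≡ 10
10^2 ≡ 13
10^3 ≡ 14
10^4 ≡ 24
10^5 ≡ 8
10^6 ≡ 22
10^7 ≡ 17
10^8 ≡ 25
10^9 ≡ 18
10^10 ≡ 6
10^11 ≡ 2
10^12 ≡ 20
10^13 ≡ 26
10^14 ≡ 28
Found: a = 14.

14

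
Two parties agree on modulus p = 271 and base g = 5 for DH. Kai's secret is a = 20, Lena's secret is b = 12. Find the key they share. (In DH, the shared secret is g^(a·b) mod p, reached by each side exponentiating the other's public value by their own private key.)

258

Kai sends A = g^a mod p = 5^20 mod 271.
5^1 ≡ 5 (mod 271)
5^2 = (5^1)^2 ≡ 5^2 = 25 ≡ 25 (mod 271)
5^4 = (5^2)^2 ≡ 25^2 = 625 ≡ 83 (mod 271)
5^8 = (5^4)^2 ≡ 83^2 = 6889 ≡ 114 (mod 271)
5^16 = (5^8)^2 ≡ 114^2 = 12996 ≡ 259 (mod 271)
5^20 = 5^16 · 5^4 ≡ 259 · 83 ≡ 88 (mod 271).
So A = 88. Lena then computes K = A^b mod p = 88^12 mod 271.
88^1 ≡ 88 (mod 271)
88^2 = (88^1)^2 ≡ 88^2 = 7744 ≡ 156 (mod 271)
88^4 = (88^2)^2 ≡ 156^2 = 24336 ≡ 217 (mod 271)
88^8 = (88^4)^2 ≡ 217^2 = 47089 ≡ 206 (mod 271)
88^12 = 88^8 · 88^4 ≡ 206 · 217 ≡ 258 (mod 271).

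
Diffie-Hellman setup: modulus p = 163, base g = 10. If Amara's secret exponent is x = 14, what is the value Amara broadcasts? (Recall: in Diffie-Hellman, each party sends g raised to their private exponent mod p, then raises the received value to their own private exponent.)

Public value = 10^14 mod 163.
10^1 ≡ 10 (mod 163)
10^2 = (10^1)^2 ≡ 10^2 = 100 ≡ 100 (mod 163)
10^4 = (10^2)^2 ≡ 100^2 = 10000 ≡ 57 (mod 163)
10^8 = (10^4)^2 ≡ 57^2 = 3249 ≡ 152 (mod 163)
10^14 = 10^8 · 10^4 · 10^2 ≡ 152 · 57 · 100 ≡ 55 (mod 163).

55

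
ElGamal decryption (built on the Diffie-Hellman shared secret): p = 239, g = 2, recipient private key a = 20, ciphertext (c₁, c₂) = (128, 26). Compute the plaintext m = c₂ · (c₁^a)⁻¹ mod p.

Shared mask s = c₁^a mod p = 128^20 mod 239.
128^1 ≡ 128 (mod 239)
128^2 = (128^1)^2 ≡ 128^2 = 16384 ≡ 132 (mod 239)
128^4 = (128^2)^2 ≡ 132^2 = 17424 ≡ 216 (mod 239)
128^8 = (128^4)^2 ≡ 216^2 = 46656 ≡ 51 (mod 239)
128^16 = (128^8)^2 ≡ 51^2 = 2601 ≡ 211 (mod 239)
128^20 = 128^16 · 128^4 ≡ 211 · 216 ≡ 166 (mod 239).
So s = 166; s⁻¹ ≡ 36 (mod 239).
m = c₂ · s⁻¹ mod 239 = 26 · 36 mod 239 = 219.

219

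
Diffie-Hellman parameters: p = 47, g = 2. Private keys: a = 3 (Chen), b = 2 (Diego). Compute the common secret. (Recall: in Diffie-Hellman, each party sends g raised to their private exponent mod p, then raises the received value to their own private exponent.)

17

Chen sends A = g^a mod p = 2^3 mod 47.
2^1 ≡ 2 (mod 47)
2^2 = (2^1)^2 ≡ 2^2 = 4 ≡ 4 (mod 47)
2^3 = 2^2 · 2^1 ≡ 4 · 2 ≡ 8 (mod 47).
So A = 8. Diego then computes K = A^b mod p = 8^2 mod 47.
8^1 ≡ 8 (mod 47)
8^2 = (8^1)^2 ≡ 8^2 = 64 ≡ 17 (mod 47)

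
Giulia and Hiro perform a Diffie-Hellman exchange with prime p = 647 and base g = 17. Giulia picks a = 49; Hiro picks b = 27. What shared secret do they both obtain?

Hiro sends B = g^b mod p = 17^27 mod 647.
17^1 ≡ 17 (mod 647)
17^2 = (17^1)^2 ≡ 17^2 = 289 ≡ 289 (mod 647)
17^4 = (17^2)^2 ≡ 289^2 = 83521 ≡ 58 (mod 647)
17^8 = (17^4)^2 ≡ 58^2 = 3364 ≡ 129 (mod 647)
17^16 = (17^8)^2 ≡ 129^2 = 16641 ≡ 466 (mod 647)
17^27 = 17^16 · 17^8 · 17^2 · 17^1 ≡ 466 · 129 · 289 · 17 ≡ 110 (mod 647).
So B = 110. Giulia then computes K = B^a mod p = 110^49 mod 647.
110^1 ≡ 110 (mod 647)
110^2 = (110^1)^2 ≡ 110^2 = 12100 ≡ 454 (mod 647)
110^4 = (110^2)^2 ≡ 454^2 = 206116 ≡ 370 (mod 647)
110^8 = (110^4)^2 ≡ 370^2 = 136900 ≡ 383 (mod 647)
110^16 = (110^8)^2 ≡ 383^2 = 146689 ≡ 467 (mod 647)
110^32 = (110^16)^2 ≡ 467^2 = 218089 ≡ 50 (mod 647)
110^49 = 110^32 · 110^16 · 110^1 ≡ 50 · 467 · 110 ≡ 557 (mod 647).

557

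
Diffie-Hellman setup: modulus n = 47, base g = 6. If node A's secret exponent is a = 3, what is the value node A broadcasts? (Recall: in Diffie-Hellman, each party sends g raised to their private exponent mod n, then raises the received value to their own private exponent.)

28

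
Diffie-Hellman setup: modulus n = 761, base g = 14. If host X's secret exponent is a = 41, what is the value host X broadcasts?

Public value = 14^41 (mod 761).
14^1 ≡ 14 (mod 761)
14^2 = (14^1)^2 ≡ 14^2 = 196 ≡ 196 (mod 761)
14^4 = (14^2)^2 ≡ 196^2 = 38416 ≡ 366 (mod 761)
14^8 = (14^4)^2 ≡ 366^2 = 133956 ≡ 20 (mod 761)
14^16 = (14^8)^2 ≡ 20^2 = 400 ≡ 400 (mod 761)
14^32 = (14^16)^2 ≡ 400^2 = 160000 ≡ 190 (mod 761)
14^41 = 14^32 · 14^8 · 14^1 ≡ 190 · 20 · 14 ≡ 691 (mod 761).

691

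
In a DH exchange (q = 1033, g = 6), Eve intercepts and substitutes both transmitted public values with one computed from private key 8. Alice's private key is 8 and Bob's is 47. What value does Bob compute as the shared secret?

Bob receives Eve's public value M = 6^8 mod 1033 instead of the honest one.
6^1 ≡ 6 (mod 1033)
6^2 = (6^1)^2 ≡ 6^2 = 36 ≡ 36 (mod 1033)
6^4 = (6^2)^2 ≡ 36^2 = 1296 ≡ 263 (mod 1033)
6^8 = (6^4)^2 ≡ 263^2 = 69169 ≡ 991 (mod 1033)
So M = 991. Bob computes K = M^47 mod 1033.
991^1 ≡ 991 (mod 1033)
991^2 = (991^1)^2 ≡ 991^2 = 982081 ≡ 731 (mod 1033)
991^4 = (991^2)^2 ≡ 731^2 = 534361 ≡ 300 (mod 1033)
991^8 = (991^4)^2 ≡ 300^2 = 90000 ≡ 129 (mod 1033)
991^16 = (991^8)^2 ≡ 129^2 = 16641 ≡ 113 (mod 1033)
991^32 = (991^16)^2 ≡ 113^2 = 12769 ≡ 373 (mod 1033)
991^47 = 991^32 · 991^8 · 991^4 · 991^2 · 991^1 ≡ 373 · 129 · 300 · 731 · 991 ≡ 300 (mod 1033).

300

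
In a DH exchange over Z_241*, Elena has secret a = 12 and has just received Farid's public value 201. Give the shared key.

Shared key K = 201^12 mod 241.
201^1 ≡ 201 (mod 241)
201^2 = (201^1)^2 ≡ 201^2 = 40401 ≡ 154 (mod 241)
201^4 = (201^2)^2 ≡ 154^2 = 23716 ≡ 98 (mod 241)
201^8 = (201^4)^2 ≡ 98^2 = 9604 ≡ 205 (mod 241)
201^12 = 201^8 · 201^4 ≡ 205 · 98 ≡ 87 (mod 241).

87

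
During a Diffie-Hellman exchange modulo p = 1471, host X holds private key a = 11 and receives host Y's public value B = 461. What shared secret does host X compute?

Shared key K = 461^11 mod 1471.
461^1 ≡ 461 (mod 1471)
461^2 = (461^1)^2 ≡ 461^2 = 212521 ≡ 697 (mod 1471)
461^4 = (461^2)^2 ≡ 697^2 = 485809 ≡ 379 (mod 1471)
461^8 = (461^4)^2 ≡ 379^2 = 143641 ≡ 954 (mod 1471)
461^11 = 461^8 · 461^2 · 461^1 ≡ 954 · 697 · 461 ≡ 612 (mod 1471).

612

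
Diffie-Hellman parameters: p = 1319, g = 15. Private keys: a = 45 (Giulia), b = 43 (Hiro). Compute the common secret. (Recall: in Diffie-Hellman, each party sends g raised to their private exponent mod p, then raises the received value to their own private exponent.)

367

Hiro sends B = g^b mod p = 15^43 mod 1319.
15^1 ≡ 15 (mod 1319)
15^2 = (15^1)^2 ≡ 15^2 = 225 ≡ 225 (mod 1319)
15^4 = (15^2)^2 ≡ 225^2 = 50625 ≡ 503 (mod 1319)
15^8 = (15^4)^2 ≡ 503^2 = 253009 ≡ 1080 (mod 1319)
15^16 = (15^8)^2 ≡ 1080^2 = 1166400 ≡ 404 (mod 1319)
15^32 = (15^16)^2 ≡ 404^2 = 163216 ≡ 979 (mod 1319)
15^43 = 15^32 · 15^8 · 15^2 · 15^1 ≡ 979 · 1080 · 225 · 15 ≡ 744 (mod 1319).
So B = 744. Giulia then computes K = B^a mod p = 744^45 mod 1319.
744^1 ≡ 744 (mod 1319)
744^2 = (744^1)^2 ≡ 744^2 = 553536 ≡ 875 (mod 1319)
744^4 = (744^2)^2 ≡ 875^2 = 765625 ≡ 605 (mod 1319)
744^8 = (744^4)^2 ≡ 605^2 = 366025 ≡ 662 (mod 1319)
744^16 = (744^8)^2 ≡ 662^2 = 438244 ≡ 336 (mod 1319)
744^32 = (744^16)^2 ≡ 336^2 = 112896 ≡ 781 (mod 1319)
744^45 = 744^32 · 744^8 · 744^4 · 744^1 ≡ 781 · 662 · 605 · 744 ≡ 367 (mod 1319).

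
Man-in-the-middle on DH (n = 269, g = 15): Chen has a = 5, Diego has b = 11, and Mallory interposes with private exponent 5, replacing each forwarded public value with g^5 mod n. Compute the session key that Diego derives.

Diego receives Mallory's public value M = 15^5 mod 269 instead of the honest one.
15^1 ≡ 15 (mod 269)
15^2 = (15^1)^2 ≡ 15^2 = 225 ≡ 225 (mod 269)
15^4 = (15^2)^2 ≡ 225^2 = 50625 ≡ 53 (mod 269)
15^5 = 15^4 · 15^1 ≡ 53 · 15 ≡ 257 (mod 269).
So M = 257. Diego computes K = M^11 mod 269.
257^1 ≡ 257 (mod 269)
257^2 = (257^1)^2 ≡ 257^2 = 66049 ≡ 144 (mod 269)
257^4 = (257^2)^2 ≡ 144^2 = 20736 ≡ 23 (mod 269)
257^8 = (257^4)^2 ≡ 23^2 = 529 ≡ 260 (mod 269)
257^11 = 257^8 · 257^2 · 257^1 ≡ 260 · 144 · 257 ≡ 219 (mod 269).

219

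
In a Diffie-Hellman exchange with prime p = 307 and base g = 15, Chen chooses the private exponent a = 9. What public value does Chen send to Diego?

Public value = 15^9 mod 307.
15^1 ≡ 15 (mod 307)
15^2 = (15^1)^2 ≡ 15^2 = 225 ≡ 225 (mod 307)
15^4 = (15^2)^2 ≡ 225^2 = 50625 ≡ 277 (mod 307)
15^8 = (15^4)^2 ≡ 277^2 = 76729 ≡ 286 (mod 307)
15^9 = 15^8 · 15^1 ≡ 286 · 15 ≡ 299 (mod 307).

299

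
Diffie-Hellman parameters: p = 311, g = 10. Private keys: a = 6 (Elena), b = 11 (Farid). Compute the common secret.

288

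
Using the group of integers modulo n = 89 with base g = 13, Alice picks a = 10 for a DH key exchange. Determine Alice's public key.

Public value = 13^10 mod 89.
13^1 ≡ 13 (mod 89)
13^2 = (13^1)^2 ≡ 13^2 = 169 ≡ 80 (mod 89)
13^4 = (13^2)^2 ≡ 80^2 = 6400 ≡ 81 (mod 89)
13^8 = (13^4)^2 ≡ 81^2 = 6561 ≡ 64 (mod 89)
13^10 = 13^8 · 13^2 ≡ 64 · 80 ≡ 47 (mod 89).

47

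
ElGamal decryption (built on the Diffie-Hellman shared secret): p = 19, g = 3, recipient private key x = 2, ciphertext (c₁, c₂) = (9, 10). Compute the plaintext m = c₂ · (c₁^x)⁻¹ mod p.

2

Shared mask s = c₁^x mod p = 9^2 mod 19.
9^1 ≡ 9 (mod 19)
9^2 = (9^1)^2 ≡ 9^2 = 81 ≡ 5 (mod 19)
So s = 5; s⁻¹ ≡ 4 (mod 19).
m = c₂ · s⁻¹ mod 19 = 10 · 4 mod 19 = 2.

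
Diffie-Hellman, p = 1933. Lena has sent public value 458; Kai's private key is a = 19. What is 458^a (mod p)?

Shared key K = 458^19 mod 1933.
458^1 ≡ 458 (mod 1933)
458^2 = (458^1)^2 ≡ 458^2 = 209764 ≡ 1000 (mod 1933)
458^4 = (458^2)^2 ≡ 1000^2 = 1000000 ≡ 639 (mod 1933)
458^8 = (458^4)^2 ≡ 639^2 = 408321 ≡ 458 (mod 1933)
458^16 = (458^8)^2 ≡ 458^2 = 209764 ≡ 1000 (mod 1933)
458^19 = 458^16 · 458^2 · 458^1 ≡ 1000 · 1000 · 458 ≡ 779 (mod 1933).

779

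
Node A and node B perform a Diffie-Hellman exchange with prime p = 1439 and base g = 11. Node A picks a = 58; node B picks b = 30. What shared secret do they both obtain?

1411

Node A sends A = g^a mod p = 11^58 mod 1439.
11^1 ≡ 11 (mod 1439)
11^2 = (11^1)^2 ≡ 11^2 = 121 ≡ 121 (mod 1439)
11^4 = (11^2)^2 ≡ 121^2 = 14641 ≡ 251 (mod 1439)
11^8 = (11^4)^2 ≡ 251^2 = 63001 ≡ 1124 (mod 1439)
11^16 = (11^8)^2 ≡ 1124^2 = 1263376 ≡ 1373 (mod 1439)
11^32 = (11^16)^2 ≡ 1373^2 = 1885129 ≡ 39 (mod 1439)
11^58 = 11^32 · 11^16 · 11^8 · 11^2 ≡ 39 · 1373 · 1124 · 121 ≡ 1307 (mod 1439).
So A = 1307. Node B then computes K = A^b mod p = 1307^30 mod 1439.
1307^1 ≡ 1307 (mod 1439)
1307^2 = (1307^1)^2 ≡ 1307^2 = 1708249 ≡ 156 (mod 1439)
1307^4 = (1307^2)^2 ≡ 156^2 = 24336 ≡ 1312 (mod 1439)
1307^8 = (1307^4)^2 ≡ 1312^2 = 1721344 ≡ 300 (mod 1439)
1307^16 = (1307^8)^2 ≡ 300^2 = 90000 ≡ 782 (mod 1439)
1307^30 = 1307^16 · 1307^8 · 1307^4 · 1307^2 ≡ 782 · 300 · 1312 · 156 ≡ 1411 (mod 1439).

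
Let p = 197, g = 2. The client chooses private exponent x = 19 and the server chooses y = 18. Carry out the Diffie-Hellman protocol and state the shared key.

7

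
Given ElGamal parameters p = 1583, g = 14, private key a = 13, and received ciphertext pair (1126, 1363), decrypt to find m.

773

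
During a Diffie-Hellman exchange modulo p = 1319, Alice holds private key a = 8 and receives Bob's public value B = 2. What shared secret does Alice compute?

Shared key K = 2^8 mod 1319.
2^1 ≡ 2 (mod 1319)
2^2 = (2^1)^2 ≡ 2^2 = 4 ≡ 4 (mod 1319)
2^4 = (2^2)^2 ≡ 4^2 = 16 ≡ 16 (mod 1319)
2^8 = (2^4)^2 ≡ 16^2 = 256 ≡ 256 (mod 1319)

256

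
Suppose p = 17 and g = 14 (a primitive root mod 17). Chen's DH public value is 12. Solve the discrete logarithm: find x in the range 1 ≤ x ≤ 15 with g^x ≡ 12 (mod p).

Try successive powers of 14 modulo 17:
14^1 ≡ 14
14^2 ≡ 9
14^3 ≡ 7
14^4 ≡ 13
14^5 ≡ 12
Found: x = 5.

5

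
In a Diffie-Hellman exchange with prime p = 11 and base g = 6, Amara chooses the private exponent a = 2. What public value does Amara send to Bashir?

Public value = 6^2 mod 11.
6^1 ≡ 6 (mod 11)
6^2 = (6^1)^2 ≡ 6^2 = 36 ≡ 3 (mod 11)

3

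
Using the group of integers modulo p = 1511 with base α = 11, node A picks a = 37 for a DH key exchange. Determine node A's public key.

Public value = 11^37 mod 1511.
11^1 ≡ 11 (mod 1511)
11^2 = (11^1)^2 ≡ 11^2 = 121 ≡ 121 (mod 1511)
11^4 = (11^2)^2 ≡ 121^2 = 14641 ≡ 1042 (mod 1511)
11^8 = (11^4)^2 ≡ 1042^2 = 1085764 ≡ 866 (mod 1511)
11^16 = (11^8)^2 ≡ 866^2 = 749956 ≡ 500 (mod 1511)
11^32 = (11^16)^2 ≡ 500^2 = 250000 ≡ 685 (mod 1511)
11^37 = 11^32 · 11^4 · 11^1 ≡ 685 · 1042 · 11 ≡ 314 (mod 1511).

314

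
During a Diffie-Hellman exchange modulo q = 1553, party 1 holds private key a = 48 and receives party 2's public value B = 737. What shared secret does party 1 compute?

Shared key K = 737^48 mod 1553.
737^1 ≡ 737 (mod 1553)
737^2 = (737^1)^2 ≡ 737^2 = 543169 ≡ 1172 (mod 1553)
737^4 = (737^2)^2 ≡ 1172^2 = 1373584 ≡ 732 (mod 1553)
737^8 = (737^4)^2 ≡ 732^2 = 535824 ≡ 39 (mod 1553)
737^16 = (737^8)^2 ≡ 39^2 = 1521 ≡ 1521 (mod 1553)
737^32 = (737^16)^2 ≡ 1521^2 = 2313441 ≡ 1024 (mod 1553)
737^48 = 737^32 · 737^16 ≡ 1024 · 1521 ≡ 1398 (mod 1553).

1398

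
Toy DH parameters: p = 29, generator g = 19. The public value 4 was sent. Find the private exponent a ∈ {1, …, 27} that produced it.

22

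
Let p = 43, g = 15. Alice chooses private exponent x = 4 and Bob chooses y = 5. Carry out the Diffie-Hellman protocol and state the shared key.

23

Alice sends A = g^x mod p = 15^4 mod 43.
15^1 ≡ 15 (mod 43)
15^2 = (15^1)^2 ≡ 15^2 = 225 ≡ 10 (mod 43)
15^4 = (15^2)^2 ≡ 10^2 = 100 ≡ 14 (mod 43)
So A = 14. Bob then computes K = A^y mod p = 14^5 mod 43.
14^1 ≡ 14 (mod 43)
14^2 = (14^1)^2 ≡ 14^2 = 196 ≡ 24 (mod 43)
14^4 = (14^2)^2 ≡ 24^2 = 576 ≡ 17 (mod 43)
14^5 = 14^4 · 14^1 ≡ 17 · 14 ≡ 23 (mod 43).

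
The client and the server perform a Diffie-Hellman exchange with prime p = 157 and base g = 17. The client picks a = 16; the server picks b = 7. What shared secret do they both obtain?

40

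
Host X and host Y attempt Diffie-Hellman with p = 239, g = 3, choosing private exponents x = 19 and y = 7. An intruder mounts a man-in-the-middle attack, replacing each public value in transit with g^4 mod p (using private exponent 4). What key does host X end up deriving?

202

Host X receives an intruder's public value M = 3^4 mod 239 instead of the honest one.
3^1 ≡ 3 (mod 239)
3^2 = (3^1)^2 ≡ 3^2 = 9 ≡ 9 (mod 239)
3^4 = (3^2)^2 ≡ 9^2 = 81 ≡ 81 (mod 239)
So M = 81. Host X computes K = M^19 mod 239.
81^1 ≡ 81 (mod 239)
81^2 = (81^1)^2 ≡ 81^2 = 6561 ≡ 108 (mod 239)
81^4 = (81^2)^2 ≡ 108^2 = 11664 ≡ 192 (mod 239)
81^8 = (81^4)^2 ≡ 192^2 = 36864 ≡ 58 (mod 239)
81^16 = (81^8)^2 ≡ 58^2 = 3364 ≡ 18 (mod 239)
81^19 = 81^16 · 81^2 · 81^1 ≡ 18 · 108 · 81 ≡ 202 (mod 239).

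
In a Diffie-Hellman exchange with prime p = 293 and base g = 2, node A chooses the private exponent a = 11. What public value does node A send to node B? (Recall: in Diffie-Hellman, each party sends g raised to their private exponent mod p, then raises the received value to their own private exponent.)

290

Public value = 2^11 mod 293.
2^1 ≡ 2 (mod 293)
2^2 = (2^1)^2 ≡ 2^2 = 4 ≡ 4 (mod 293)
2^4 = (2^2)^2 ≡ 4^2 = 16 ≡ 16 (mod 293)
2^8 = (2^4)^2 ≡ 16^2 = 256 ≡ 256 (mod 293)
2^11 = 2^8 · 2^2 · 2^1 ≡ 256 · 4 · 2 ≡ 290 (mod 293).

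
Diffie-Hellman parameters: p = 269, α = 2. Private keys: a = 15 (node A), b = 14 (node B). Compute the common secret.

Node B sends B = α^b mod p = 2^14 mod 269.
2^1 ≡ 2 (mod 269)
2^2 = (2^1)^2 ≡ 2^2 = 4 ≡ 4 (mod 269)
2^4 = (2^2)^2 ≡ 4^2 = 16 ≡ 16 (mod 269)
2^8 = (2^4)^2 ≡ 16^2 = 256 ≡ 256 (mod 269)
2^14 = 2^8 · 2^4 · 2^2 ≡ 256 · 16 · 4 ≡ 244 (mod 269).
So B = 244. Node A then computes K = B^a mod p = 244^15 mod 269.
244^1 ≡ 244 (mod 269)
244^2 = (244^1)^2 ≡ 244^2 = 59536 ≡ 87 (mod 269)
244^4 = (244^2)^2 ≡ 87^2 = 7569 ≡ 37 (mod 269)
244^8 = (244^4)^2 ≡ 37^2 = 1369 ≡ 24 (mod 269)
244^15 = 244^8 · 244^4 · 244^2 · 244^1 ≡ 24 · 37 · 87 · 244 ≡ 20 (mod 269).

20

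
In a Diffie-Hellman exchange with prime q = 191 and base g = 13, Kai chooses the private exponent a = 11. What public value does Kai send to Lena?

45

Public value = 13^11 (mod 191).
13^1 ≡ 13 (mod 191)
13^2 = (13^1)^2 ≡ 13^2 = 169 ≡ 169 (mod 191)
13^4 = (13^2)^2 ≡ 169^2 = 28561 ≡ 102 (mod 191)
13^8 = (13^4)^2 ≡ 102^2 = 10404 ≡ 90 (mod 191)
13^11 = 13^8 · 13^2 · 13^1 ≡ 90 · 169 · 13 ≡ 45 (mod 191).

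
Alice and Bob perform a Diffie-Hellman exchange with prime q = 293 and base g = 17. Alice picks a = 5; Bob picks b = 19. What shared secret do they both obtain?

Alice sends A = g^a mod q = 17^5 mod 293.
17^1 ≡ 17 (mod 293)
17^2 = (17^1)^2 ≡ 17^2 = 289 ≡ 289 (mod 293)
17^4 = (17^2)^2 ≡ 289^2 = 83521 ≡ 16 (mod 293)
17^5 = 17^4 · 17^1 ≡ 16 · 17 ≡ 272 (mod 293).
So A = 272. Bob then computes K = A^b mod q = 272^19 mod 293.
272^1 ≡ 272 (mod 293)
272^2 = (272^1)^2 ≡ 272^2 = 73984 ≡ 148 (mod 293)
272^4 = (272^2)^2 ≡ 148^2 = 21904 ≡ 222 (mod 293)
272^8 = (272^4)^2 ≡ 222^2 = 49284 ≡ 60 (mod 293)
272^16 = (272^8)^2 ≡ 60^2 = 3600 ≡ 84 (mod 293)
272^19 = 272^16 · 272^2 · 272^1 ≡ 84 · 148 · 272 ≡ 284 (mod 293).

284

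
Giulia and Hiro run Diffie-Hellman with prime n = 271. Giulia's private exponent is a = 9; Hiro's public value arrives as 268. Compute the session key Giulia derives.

100

Shared key K = 268^9 mod 271.
268^1 ≡ 268 (mod 271)
268^2 = (268^1)^2 ≡ 268^2 = 71824 ≡ 9 (mod 271)
268^4 = (268^2)^2 ≡ 9^2 = 81 ≡ 81 (mod 271)
268^8 = (268^4)^2 ≡ 81^2 = 6561 ≡ 57 (mod 271)
268^9 = 268^8 · 268^1 ≡ 57 · 268 ≡ 100 (mod 271).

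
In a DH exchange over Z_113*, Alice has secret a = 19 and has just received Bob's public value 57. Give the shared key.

Shared key K = 57^19 mod 113.
57^1 ≡ 57 (mod 113)
57^2 = (57^1)^2 ≡ 57^2 = 3249 ≡ 85 (mod 113)
57^4 = (57^2)^2 ≡ 85^2 = 7225 ≡ 106 (mod 113)
57^8 = (57^4)^2 ≡ 106^2 = 11236 ≡ 49 (mod 113)
57^16 = (57^8)^2 ≡ 49^2 = 2401 ≡ 28 (mod 113)
57^19 = 57^16 · 57^2 · 57^1 ≡ 28 · 85 · 57 ≡ 60 (mod 113).

60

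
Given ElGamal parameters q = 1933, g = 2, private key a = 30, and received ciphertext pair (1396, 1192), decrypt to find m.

Shared mask s = c₁^a mod q = 1396^30 mod 1933.
1396^1 ≡ 1396 (mod 1933)
1396^2 = (1396^1)^2 ≡ 1396^2 = 1948816 ≡ 352 (mod 1933)
1396^4 = (1396^2)^2 ≡ 352^2 = 123904 ≡ 192 (mod 1933)
1396^8 = (1396^4)^2 ≡ 192^2 = 36864 ≡ 137 (mod 1933)
1396^16 = (1396^8)^2 ≡ 137^2 = 18769 ≡ 1372 (mod 1933)
1396^30 = 1396^16 · 1396^8 · 1396^4 · 1396^2 ≡ 1372 · 137 · 192 · 352 ≡ 1921 (mod 1933).
So s = 1921; s⁻¹ ≡ 161 (mod 1933).
m = c₂ · s⁻¹ mod 1933 = 1192 · 161 mod 1933 = 545.

545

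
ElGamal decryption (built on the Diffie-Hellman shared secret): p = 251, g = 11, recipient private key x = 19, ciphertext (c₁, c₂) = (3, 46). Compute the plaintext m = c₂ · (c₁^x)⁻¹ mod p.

Shared mask s = c₁^x mod p = 3^19 mod 251.
3^1 ≡ 3 (mod 251)
3^2 = (3^1)^2 ≡ 3^2 = 9 ≡ 9 (mod 251)
3^4 = (3^2)^2 ≡ 9^2 = 81 ≡ 81 (mod 251)
3^8 = (3^4)^2 ≡ 81^2 = 6561 ≡ 35 (mod 251)
3^16 = (3^8)^2 ≡ 35^2 = 1225 ≡ 221 (mod 251)
3^19 = 3^16 · 3^2 · 3^1 ≡ 221 · 9 · 3 ≡ 194 (mod 251).
So s = 194; s⁻¹ ≡ 22 (mod 251).
m = c₂ · s⁻¹ mod 251 = 46 · 22 mod 251 = 8.

8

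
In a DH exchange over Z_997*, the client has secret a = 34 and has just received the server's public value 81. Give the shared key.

Shared key K = 81^34 mod 997.
81^1 ≡ 81 (mod 997)
81^2 = (81^1)^2 ≡ 81^2 = 6561 ≡ 579 (mod 997)
81^4 = (81^2)^2 ≡ 579^2 = 335241 ≡ 249 (mod 997)
81^8 = (81^4)^2 ≡ 249^2 = 62001 ≡ 187 (mod 997)
81^16 = (81^8)^2 ≡ 187^2 = 34969 ≡ 74 (mod 997)
81^32 = (81^16)^2 ≡ 74^2 = 5476 ≡ 491 (mod 997)
81^34 = 81^32 · 81^2 ≡ 491 · 579 ≡ 144 (mod 997).

144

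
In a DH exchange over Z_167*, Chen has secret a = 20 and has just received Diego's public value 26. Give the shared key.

Shared key K = 26^20 mod 167.
26^1 ≡ 26 (mod 167)
26^2 = (26^1)^2 ≡ 26^2 = 676 ≡ 8 (mod 167)
26^4 = (26^2)^2 ≡ 8^2 = 64 ≡ 64 (mod 167)
26^8 = (26^4)^2 ≡ 64^2 = 4096 ≡ 88 (mod 167)
26^16 = (26^8)^2 ≡ 88^2 = 7744 ≡ 62 (mod 167)
26^20 = 26^16 · 26^4 ≡ 62 · 64 ≡ 127 (mod 167).

127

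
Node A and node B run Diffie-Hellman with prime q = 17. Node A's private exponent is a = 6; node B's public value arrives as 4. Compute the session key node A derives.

Shared key K = 4^6 mod 17.
4^1 ≡ 4 (mod 17)
4^2 = (4^1)^2 ≡ 4^2 = 16 ≡ 16 (mod 17)
4^4 = (4^2)^2 ≡ 16^2 = 256 ≡ 1 (mod 17)
4^6 = 4^4 · 4^2 ≡ 1 · 16 ≡ 16 (mod 17).

16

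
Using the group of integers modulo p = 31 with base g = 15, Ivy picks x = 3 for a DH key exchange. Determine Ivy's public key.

27

Public value = 15^{3} \pmod{31}.
15^1 ≡ 15 (mod 31)
15^2 = (15^1)^2 ≡ 15^2 = 225 ≡ 8 (mod 31)
15^3 = 15^2 · 15^1 ≡ 8 · 15 ≡ 27 (mod 31).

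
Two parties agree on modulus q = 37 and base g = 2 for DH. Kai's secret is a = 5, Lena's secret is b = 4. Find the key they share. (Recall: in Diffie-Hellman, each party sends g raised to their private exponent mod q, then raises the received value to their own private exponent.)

Kai sends A = g^a mod q = 2^5 mod 37.
2^1 ≡ 2 (mod 37)
2^2 = (2^1)^2 ≡ 2^2 = 4 ≡ 4 (mod 37)
2^4 = (2^2)^2 ≡ 4^2 = 16 ≡ 16 (mod 37)
2^5 = 2^4 · 2^1 ≡ 16 · 2 ≡ 32 (mod 37).
So A = 32. Lena then computes K = A^b mod q = 32^4 mod 37.
32^1 ≡ 32 (mod 37)
32^2 = (32^1)^2 ≡ 32^2 = 1024 ≡ 25 (mod 37)
32^4 = (32^2)^2 ≡ 25^2 = 625 ≡ 33 (mod 37)

33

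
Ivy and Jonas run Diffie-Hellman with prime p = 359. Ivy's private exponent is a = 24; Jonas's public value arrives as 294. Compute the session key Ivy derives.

Shared key K = 294^24 mod 359.
294^1 ≡ 294 (mod 359)
294^2 = (294^1)^2 ≡ 294^2 = 86436 ≡ 276 (mod 359)
294^4 = (294^2)^2 ≡ 276^2 = 76176 ≡ 68 (mod 359)
294^8 = (294^4)^2 ≡ 68^2 = 4624 ≡ 316 (mod 359)
294^16 = (294^8)^2 ≡ 316^2 = 99856 ≡ 54 (mod 359)
294^24 = 294^16 · 294^8 ≡ 54 · 316 ≡ 191 (mod 359).

191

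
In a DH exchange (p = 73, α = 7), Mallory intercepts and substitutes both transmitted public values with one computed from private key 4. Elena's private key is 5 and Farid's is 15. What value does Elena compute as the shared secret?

9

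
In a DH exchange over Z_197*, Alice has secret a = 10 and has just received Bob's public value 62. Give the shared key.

Shared key K = 62^10 mod 197.
62^1 ≡ 62 (mod 197)
62^2 = (62^1)^2 ≡ 62^2 = 3844 ≡ 101 (mod 197)
62^4 = (62^2)^2 ≡ 101^2 = 10201 ≡ 154 (mod 197)
62^8 = (62^4)^2 ≡ 154^2 = 23716 ≡ 76 (mod 197)
62^10 = 62^8 · 62^2 ≡ 76 · 101 ≡ 190 (mod 197).

190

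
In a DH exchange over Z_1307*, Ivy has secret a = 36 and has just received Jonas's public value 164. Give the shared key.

10

Shared key K = 164^36 mod 1307.
164^1 ≡ 164 (mod 1307)
164^2 = (164^1)^2 ≡ 164^2 = 26896 ≡ 756 (mod 1307)
164^4 = (164^2)^2 ≡ 756^2 = 571536 ≡ 377 (mod 1307)
164^8 = (164^4)^2 ≡ 377^2 = 142129 ≡ 973 (mod 1307)
164^16 = (164^8)^2 ≡ 973^2 = 946729 ≡ 461 (mod 1307)
164^32 = (164^16)^2 ≡ 461^2 = 212521 ≡ 787 (mod 1307)
164^36 = 164^32 · 164^4 ≡ 787 · 377 ≡ 10 (mod 1307).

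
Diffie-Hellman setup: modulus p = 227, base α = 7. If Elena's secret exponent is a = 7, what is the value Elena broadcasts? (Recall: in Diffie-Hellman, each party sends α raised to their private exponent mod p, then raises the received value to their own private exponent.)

Public value = 7^7 mod 227.
7^1 ≡ 7 (mod 227)
7^2 = (7^1)^2 ≡ 7^2 = 49 ≡ 49 (mod 227)
7^4 = (7^2)^2 ≡ 49^2 = 2401 ≡ 131 (mod 227)
7^7 = 7^4 · 7^2 · 7^1 ≡ 131 · 49 · 7 ≡ 214 (mod 227).

214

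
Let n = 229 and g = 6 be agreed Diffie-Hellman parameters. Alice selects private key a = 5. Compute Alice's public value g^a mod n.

219

Public value = 6^5 mod 229.
6^1 ≡ 6 (mod 229)
6^2 = (6^1)^2 ≡ 6^2 = 36 ≡ 36 (mod 229)
6^4 = (6^2)^2 ≡ 36^2 = 1296 ≡ 151 (mod 229)
6^5 = 6^4 · 6^1 ≡ 151 · 6 ≡ 219 (mod 229).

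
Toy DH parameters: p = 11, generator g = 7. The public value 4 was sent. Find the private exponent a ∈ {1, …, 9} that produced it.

6

Try successive powers of 7 modulo 11:
7^1 ≡ 7
7^2 ≡ 5
7^3 ≡ 2
7^4 ≡ 3
7^5 ≡ 10
7^6 ≡ 4
Found: a = 6.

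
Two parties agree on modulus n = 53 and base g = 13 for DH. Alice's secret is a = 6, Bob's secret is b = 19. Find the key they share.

Bob sends B = g^b mod n = 13^19 mod 53.
13^1 ≡ 13 (mod 53)
13^2 = (13^1)^2 ≡ 13^2 = 169 ≡ 10 (mod 53)
13^4 = (13^2)^2 ≡ 10^2 = 100 ≡ 47 (mod 53)
13^8 = (13^4)^2 ≡ 47^2 = 2209 ≡ 36 (mod 53)
13^16 = (13^8)^2 ≡ 36^2 = 1296 ≡ 24 (mod 53)
13^19 = 13^16 · 13^2 · 13^1 ≡ 24 · 10 · 13 ≡ 46 (mod 53).
So B = 46. Alice then computes K = B^a mod n = 46^6 mod 53.
46^1 ≡ 46 (mod 53)
46^2 = (46^1)^2 ≡ 46^2 = 2116 ≡ 49 (mod 53)
46^4 = (46^2)^2 ≡ 49^2 = 2401 ≡ 16 (mod 53)
46^6 = 46^4 · 46^2 ≡ 16 · 49 ≡ 42 (mod 53).

42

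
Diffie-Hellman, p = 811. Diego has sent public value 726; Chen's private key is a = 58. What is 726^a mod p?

64

Shared key K = 726^58 mod 811.
726^1 ≡ 726 (mod 811)
726^2 = (726^1)^2 ≡ 726^2 = 527076 ≡ 737 (mod 811)
726^4 = (726^2)^2 ≡ 737^2 = 543169 ≡ 610 (mod 811)
726^8 = (726^4)^2 ≡ 610^2 = 372100 ≡ 662 (mod 811)
726^16 = (726^8)^2 ≡ 662^2 = 438244 ≡ 304 (mod 811)
726^32 = (726^16)^2 ≡ 304^2 = 92416 ≡ 773 (mod 811)
726^58 = 726^32 · 726^16 · 726^8 · 726^2 ≡ 773 · 304 · 662 · 737 ≡ 64 (mod 811).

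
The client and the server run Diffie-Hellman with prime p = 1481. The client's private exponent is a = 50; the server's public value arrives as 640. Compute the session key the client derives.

Shared key K = 640^50 mod 1481.
640^1 ≡ 640 (mod 1481)
640^2 = (640^1)^2 ≡ 640^2 = 409600 ≡ 844 (mod 1481)
640^4 = (640^2)^2 ≡ 844^2 = 712336 ≡ 1456 (mod 1481)
640^8 = (640^4)^2 ≡ 1456^2 = 2119936 ≡ 625 (mod 1481)
640^16 = (640^8)^2 ≡ 625^2 = 390625 ≡ 1122 (mod 1481)
640^32 = (640^16)^2 ≡ 1122^2 = 1258884 ≡ 34 (mod 1481)
640^50 = 640^32 · 640^16 · 640^2 ≡ 34 · 1122 · 844 ≡ 1453 (mod 1481).

1453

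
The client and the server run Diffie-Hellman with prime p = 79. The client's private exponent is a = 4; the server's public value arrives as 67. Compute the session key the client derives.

38

Shared key K = 67^4 mod 79.
67^1 ≡ 67 (mod 79)
67^2 = (67^1)^2 ≡ 67^2 = 4489 ≡ 65 (mod 79)
67^4 = (67^2)^2 ≡ 65^2 = 4225 ≡ 38 (mod 79)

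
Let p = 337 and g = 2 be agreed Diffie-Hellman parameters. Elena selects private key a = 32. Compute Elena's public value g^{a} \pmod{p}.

Public value = 2^{32} \pmod{337}.
2^1 ≡ 2 (mod 337)
2^2 = (2^1)^2 ≡ 2^2 = 4 ≡ 4 (mod 337)
2^4 = (2^2)^2 ≡ 4^2 = 16 ≡ 16 (mod 337)
2^8 = (2^4)^2 ≡ 16^2 = 256 ≡ 256 (mod 337)
2^16 = (2^8)^2 ≡ 256^2 = 65536 ≡ 158 (mod 337)
2^32 = (2^16)^2 ≡ 158^2 = 24964 ≡ 26 (mod 337)

26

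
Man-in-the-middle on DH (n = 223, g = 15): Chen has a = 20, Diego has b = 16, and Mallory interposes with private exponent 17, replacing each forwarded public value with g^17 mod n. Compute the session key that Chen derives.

120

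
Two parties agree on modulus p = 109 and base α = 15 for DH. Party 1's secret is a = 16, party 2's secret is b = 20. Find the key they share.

89

Party 1 sends A = α^a mod p = 15^16 mod 109.
15^1 ≡ 15 (mod 109)
15^2 = (15^1)^2 ≡ 15^2 = 225 ≡ 7 (mod 109)
15^4 = (15^2)^2 ≡ 7^2 = 49 ≡ 49 (mod 109)
15^8 = (15^4)^2 ≡ 49^2 = 2401 ≡ 3 (mod 109)
15^16 = (15^8)^2 ≡ 3^2 = 9 ≡ 9 (mod 109)
So A = 9. Party 2 then computes K = A^b mod p = 9^20 mod 109.
9^1 ≡ 9 (mod 109)
9^2 = (9^1)^2 ≡ 9^2 = 81 ≡ 81 (mod 109)
9^4 = (9^2)^2 ≡ 81^2 = 6561 ≡ 21 (mod 109)
9^8 = (9^4)^2 ≡ 21^2 = 441 ≡ 5 (mod 109)
9^16 = (9^8)^2 ≡ 5^2 = 25 ≡ 25 (mod 109)
9^20 = 9^16 · 9^4 ≡ 25 · 21 ≡ 89 (mod 109).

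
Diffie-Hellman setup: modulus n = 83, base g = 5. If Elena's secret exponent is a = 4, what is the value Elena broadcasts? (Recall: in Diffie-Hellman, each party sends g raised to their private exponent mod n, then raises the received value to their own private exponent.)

Public value = 5^4 mod 83.
5^1 ≡ 5 (mod 83)
5^2 = (5^1)^2 ≡ 5^2 = 25 ≡ 25 (mod 83)
5^4 = (5^2)^2 ≡ 25^2 = 625 ≡ 44 (mod 83)

44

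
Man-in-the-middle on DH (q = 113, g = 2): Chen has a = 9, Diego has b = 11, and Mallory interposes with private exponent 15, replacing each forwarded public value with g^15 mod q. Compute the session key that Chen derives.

53

Chen receives Mallory's public value M = 2^15 mod 113 instead of the honest one.
2^1 ≡ 2 (mod 113)
2^2 = (2^1)^2 ≡ 2^2 = 4 ≡ 4 (mod 113)
2^4 = (2^2)^2 ≡ 4^2 = 16 ≡ 16 (mod 113)
2^8 = (2^4)^2 ≡ 16^2 = 256 ≡ 30 (mod 113)
2^15 = 2^8 · 2^4 · 2^2 · 2^1 ≡ 30 · 16 · 4 · 2 ≡ 111 (mod 113).
So M = 111. Chen computes K = M^9 mod 113.
111^1 ≡ 111 (mod 113)
111^2 = (111^1)^2 ≡ 111^2 = 12321 ≡ 4 (mod 113)
111^4 = (111^2)^2 ≡ 4^2 = 16 ≡ 16 (mod 113)
111^8 = (111^4)^2 ≡ 16^2 = 256 ≡ 30 (mod 113)
111^9 = 111^8 · 111^1 ≡ 30 · 111 ≡ 53 (mod 113).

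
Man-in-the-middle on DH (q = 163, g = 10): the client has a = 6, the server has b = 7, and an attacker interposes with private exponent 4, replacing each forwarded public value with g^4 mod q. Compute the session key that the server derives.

91

The server receives an attacker's public value M = 10^4 mod 163 instead of the honest one.
10^1 ≡ 10 (mod 163)
10^2 = (10^1)^2 ≡ 10^2 = 100 ≡ 100 (mod 163)
10^4 = (10^2)^2 ≡ 100^2 = 10000 ≡ 57 (mod 163)
So M = 57. The server computes K = M^7 mod 163.
57^1 ≡ 57 (mod 163)
57^2 = (57^1)^2 ≡ 57^2 = 3249 ≡ 152 (mod 163)
57^4 = (57^2)^2 ≡ 152^2 = 23104 ≡ 121 (mod 163)
57^7 = 57^4 · 57^2 · 57^1 ≡ 121 · 152 · 57 ≡ 91 (mod 163).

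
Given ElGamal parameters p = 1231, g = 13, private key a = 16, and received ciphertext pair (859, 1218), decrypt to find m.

1033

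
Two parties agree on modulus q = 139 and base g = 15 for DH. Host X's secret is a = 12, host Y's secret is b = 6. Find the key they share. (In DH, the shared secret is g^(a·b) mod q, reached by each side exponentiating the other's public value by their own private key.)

100

Host Y sends B = g^b mod q = 15^6 mod 139.
15^1 ≡ 15 (mod 139)
15^2 = (15^1)^2 ≡ 15^2 = 225 ≡ 86 (mod 139)
15^4 = (15^2)^2 ≡ 86^2 = 7396 ≡ 29 (mod 139)
15^6 = 15^4 · 15^2 ≡ 29 · 86 ≡ 131 (mod 139).
So B = 131. Host X then computes K = B^a mod q = 131^12 mod 139.
131^1 ≡ 131 (mod 139)
131^2 = (131^1)^2 ≡ 131^2 = 17161 ≡ 64 (mod 139)
131^4 = (131^2)^2 ≡ 64^2 = 4096 ≡ 65 (mod 139)
131^8 = (131^4)^2 ≡ 65^2 = 4225 ≡ 55 (mod 139)
131^12 = 131^8 · 131^4 ≡ 55 · 65 ≡ 100 (mod 139).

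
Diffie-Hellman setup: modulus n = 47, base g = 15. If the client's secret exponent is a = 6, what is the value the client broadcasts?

34

Public value = 15^6 mod 47.
15^1 ≡ 15 (mod 47)
15^2 = (15^1)^2 ≡ 15^2 = 225 ≡ 37 (mod 47)
15^4 = (15^2)^2 ≡ 37^2 = 1369 ≡ 6 (mod 47)
15^6 = 15^4 · 15^2 ≡ 6 · 37 ≡ 34 (mod 47).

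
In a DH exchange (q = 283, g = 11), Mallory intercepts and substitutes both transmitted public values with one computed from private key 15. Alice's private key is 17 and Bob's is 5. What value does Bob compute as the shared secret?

Bob receives Mallory's public value M = 11^15 mod 283 instead of the honest one.
11^1 ≡ 11 (mod 283)
11^2 = (11^1)^2 ≡ 11^2 = 121 ≡ 121 (mod 283)
11^4 = (11^2)^2 ≡ 121^2 = 14641 ≡ 208 (mod 283)
11^8 = (11^4)^2 ≡ 208^2 = 43264 ≡ 248 (mod 283)
11^15 = 11^8 · 11^4 · 11^2 · 11^1 ≡ 248 · 208 · 121 · 11 ≡ 240 (mod 283).
So M = 240. Bob computes K = M^5 mod 283.
240^1 ≡ 240 (mod 283)
240^2 = (240^1)^2 ≡ 240^2 = 57600 ≡ 151 (mod 283)
240^4 = (240^2)^2 ≡ 151^2 = 22801 ≡ 161 (mod 283)
240^5 = 240^4 · 240^1 ≡ 161 · 240 ≡ 152 (mod 283).

152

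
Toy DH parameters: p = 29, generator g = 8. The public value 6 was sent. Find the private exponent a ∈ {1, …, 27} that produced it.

Try successive powers of 8 modulo 29:
8^1 ≡ 8
8^2 ≡ 6
Found: a = 2.

2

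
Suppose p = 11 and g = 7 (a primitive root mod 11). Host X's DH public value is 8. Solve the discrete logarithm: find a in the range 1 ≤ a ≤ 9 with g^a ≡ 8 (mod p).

Try successive powers of 7 modulo 11:
7^1 ≡ 7
7^2 ≡ 5
7^3 ≡ 2
7^4 ≡ 3
7^5 ≡ 10
7^6 ≡ 4
7^7 ≡ 6
7^8 ≡ 9
7^9 ≡ 8
Found: a = 9.

9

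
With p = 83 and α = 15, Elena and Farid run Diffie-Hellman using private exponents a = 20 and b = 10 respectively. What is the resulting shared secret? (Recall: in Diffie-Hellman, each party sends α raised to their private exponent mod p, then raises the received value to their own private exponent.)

Farid sends B = α^b mod p = 15^10 mod 83.
15^1 ≡ 15 (mod 83)
15^2 = (15^1)^2 ≡ 15^2 = 225 ≡ 59 (mod 83)
15^4 = (15^2)^2 ≡ 59^2 = 3481 ≡ 78 (mod 83)
15^8 = (15^4)^2 ≡ 78^2 = 6084 ≡ 25 (mod 83)
15^10 = 15^8 · 15^2 ≡ 25 · 59 ≡ 64 (mod 83).
So B = 64. Elena then computes K = B^a mod p = 64^20 mod 83.
64^1 ≡ 64 (mod 83)
64^2 = (64^1)^2 ≡ 64^2 = 4096 ≡ 29 (mod 83)
64^4 = (64^2)^2 ≡ 29^2 = 841 ≡ 11 (mod 83)
64^8 = (64^4)^2 ≡ 11^2 = 121 ≡ 38 (mod 83)
64^16 = (64^8)^2 ≡ 38^2 = 1444 ≡ 33 (mod 83)
64^20 = 64^16 · 64^4 ≡ 33 · 11 ≡ 31 (mod 83).

31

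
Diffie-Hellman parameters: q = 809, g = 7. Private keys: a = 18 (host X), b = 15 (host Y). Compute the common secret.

450

Host Y sends B = g^b mod q = 7^15 mod 809.
7^1 ≡ 7 (mod 809)
7^2 = (7^1)^2 ≡ 7^2 = 49 ≡ 49 (mod 809)
7^4 = (7^2)^2 ≡ 49^2 = 2401 ≡ 783 (mod 809)
7^8 = (7^4)^2 ≡ 783^2 = 613089 ≡ 676 (mod 809)
7^15 = 7^8 · 7^4 · 7^2 · 7^1 ≡ 676 · 783 · 49 · 7 ≡ 100 (mod 809).
So B = 100. Host X then computes K = B^a mod q = 100^18 mod 809.
100^1 ≡ 100 (mod 809)
100^2 = (100^1)^2 ≡ 100^2 = 10000 ≡ 292 (mod 809)
100^4 = (100^2)^2 ≡ 292^2 = 85264 ≡ 319 (mod 809)
100^8 = (100^4)^2 ≡ 319^2 = 101761 ≡ 636 (mod 809)
100^16 = (100^8)^2 ≡ 636^2 = 404496 ≡ 805 (mod 809)
100^18 = 100^16 · 100^2 ≡ 805 · 292 ≡ 450 (mod 809).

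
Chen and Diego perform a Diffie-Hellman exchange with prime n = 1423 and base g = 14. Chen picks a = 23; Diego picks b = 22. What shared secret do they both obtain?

723

Chen sends A = g^a mod n = 14^23 mod 1423.
14^1 ≡ 14 (mod 1423)
14^2 = (14^1)^2 ≡ 14^2 = 196 ≡ 196 (mod 1423)
14^4 = (14^2)^2 ≡ 196^2 = 38416 ≡ 1418 (mod 1423)
14^8 = (14^4)^2 ≡ 1418^2 = 2010724 ≡ 25 (mod 1423)
14^16 = (14^8)^2 ≡ 25^2 = 625 ≡ 625 (mod 1423)
14^23 = 14^16 · 14^4 · 14^2 · 14^1 ≡ 625 · 1418 · 196 · 14 ≡ 1421 (mod 1423).
So A = 1421. Diego then computes K = A^b mod n = 1421^22 mod 1423.
1421^1 ≡ 1421 (mod 1423)
1421^2 = (1421^1)^2 ≡ 1421^2 = 2019241 ≡ 4 (mod 1423)
1421^4 = (1421^2)^2 ≡ 4^2 = 16 ≡ 16 (mod 1423)
1421^8 = (1421^4)^2 ≡ 16^2 = 256 ≡ 256 (mod 1423)
1421^16 = (1421^8)^2 ≡ 256^2 = 65536 ≡ 78 (mod 1423)
1421^22 = 1421^16 · 1421^4 · 1421^2 ≡ 78 · 16 · 4 ≡ 723 (mod 1423).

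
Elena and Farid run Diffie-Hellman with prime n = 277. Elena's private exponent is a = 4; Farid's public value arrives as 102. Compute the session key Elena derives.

Shared key K = 102^4 mod 277.
102^1 ≡ 102 (mod 277)
102^2 = (102^1)^2 ≡ 102^2 = 10404 ≡ 155 (mod 277)
102^4 = (102^2)^2 ≡ 155^2 = 24025 ≡ 203 (mod 277)

203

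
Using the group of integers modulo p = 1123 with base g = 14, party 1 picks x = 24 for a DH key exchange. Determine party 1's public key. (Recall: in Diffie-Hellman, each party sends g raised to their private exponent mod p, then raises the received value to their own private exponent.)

Public value = 14^24 mod 1123.
14^1 ≡ 14 (mod 1123)
14^2 = (14^1)^2 ≡ 14^2 = 196 ≡ 196 (mod 1123)
14^4 = (14^2)^2 ≡ 196^2 = 38416 ≡ 234 (mod 1123)
14^8 = (14^4)^2 ≡ 234^2 = 54756 ≡ 852 (mod 1123)
14^16 = (14^8)^2 ≡ 852^2 = 725904 ≡ 446 (mod 1123)
14^24 = 14^16 · 14^8 ≡ 446 · 852 ≡ 418 (mod 1123).

418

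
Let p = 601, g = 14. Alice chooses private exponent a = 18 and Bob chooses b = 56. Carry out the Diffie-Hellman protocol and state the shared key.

Bob sends B = g^b mod p = 14^56 mod 601.
14^1 ≡ 14 (mod 601)
14^2 = (14^1)^2 ≡ 14^2 = 196 ≡ 196 (mod 601)
14^4 = (14^2)^2 ≡ 196^2 = 38416 ≡ 553 (mod 601)
14^8 = (14^4)^2 ≡ 553^2 = 305809 ≡ 501 (mod 601)
14^16 = (14^8)^2 ≡ 501^2 = 251001 ≡ 384 (mod 601)
14^32 = (14^16)^2 ≡ 384^2 = 147456 ≡ 211 (mod 601)
14^56 = 14^32 · 14^16 · 14^8 ≡ 211 · 384 · 501 ≡ 282 (mod 601).
So B = 282. Alice then computes K = B^a mod p = 282^18 mod 601.
282^1 ≡ 282 (mod 601)
282^2 = (282^1)^2 ≡ 282^2 = 79524 ≡ 192 (mod 601)
282^4 = (282^2)^2 ≡ 192^2 = 36864 ≡ 203 (mod 601)
282^8 = (282^4)^2 ≡ 203^2 = 41209 ≡ 341 (mod 601)
282^16 = (282^8)^2 ≡ 341^2 = 116281 ≡ 288 (mod 601)
282^18 = 282^16 · 282^2 ≡ 288 · 192 ≡ 4 (mod 601).

4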